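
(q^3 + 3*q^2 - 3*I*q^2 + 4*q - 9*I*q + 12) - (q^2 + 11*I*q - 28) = q^3 + 2*q^2 - 3*I*q^2 + 4*q - 20*I*q + 40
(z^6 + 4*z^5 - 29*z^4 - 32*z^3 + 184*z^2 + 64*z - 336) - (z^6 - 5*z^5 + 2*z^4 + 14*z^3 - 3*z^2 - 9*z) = 9*z^5 - 31*z^4 - 46*z^3 + 187*z^2 + 73*z - 336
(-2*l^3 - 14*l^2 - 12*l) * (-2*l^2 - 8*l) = 4*l^5 + 44*l^4 + 136*l^3 + 96*l^2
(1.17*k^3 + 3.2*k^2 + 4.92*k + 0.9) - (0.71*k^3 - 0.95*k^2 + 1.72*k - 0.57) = 0.46*k^3 + 4.15*k^2 + 3.2*k + 1.47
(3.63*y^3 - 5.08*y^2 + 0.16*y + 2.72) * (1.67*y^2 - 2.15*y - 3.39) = 6.0621*y^5 - 16.2881*y^4 - 1.1165*y^3 + 21.4196*y^2 - 6.3904*y - 9.2208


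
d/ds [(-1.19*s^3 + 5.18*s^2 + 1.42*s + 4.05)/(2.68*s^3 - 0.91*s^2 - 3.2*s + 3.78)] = (-12.7995*s^4 + 0.00479999999999947*s^3 - 61.3404*s^2 + 46.5318*s + 18.3276)/(7.1824*s^6 - 4.8776*s^5 - 16.3239*s^4 + 26.0848*s^3 + 3.3604*s^2 - 24.192*s + 14.2884)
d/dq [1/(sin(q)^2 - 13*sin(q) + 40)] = (13 - 2*sin(q))*cos(q)/(sin(q)^2 - 13*sin(q) + 40)^2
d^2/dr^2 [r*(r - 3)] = 2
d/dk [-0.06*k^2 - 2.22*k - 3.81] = -0.12*k - 2.22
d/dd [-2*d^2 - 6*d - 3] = -4*d - 6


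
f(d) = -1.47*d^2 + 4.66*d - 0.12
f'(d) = 4.66 - 2.94*d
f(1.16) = 3.31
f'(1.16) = 1.25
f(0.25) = 0.95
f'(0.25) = 3.92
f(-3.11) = -28.83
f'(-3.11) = 13.80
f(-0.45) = -2.51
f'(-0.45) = 5.98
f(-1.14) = -7.34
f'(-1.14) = 8.01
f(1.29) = 3.45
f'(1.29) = 0.87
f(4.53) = -9.18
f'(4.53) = -8.66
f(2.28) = 2.86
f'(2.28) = -2.04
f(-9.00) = -161.13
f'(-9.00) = 31.12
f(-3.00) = -27.33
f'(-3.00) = 13.48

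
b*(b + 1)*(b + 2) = b^3 + 3*b^2 + 2*b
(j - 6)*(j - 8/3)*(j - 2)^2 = j^4 - 38*j^3/3 + 164*j^2/3 - 296*j/3 + 64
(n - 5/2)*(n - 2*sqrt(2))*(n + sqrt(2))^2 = n^4 - 5*n^3/2 - 6*n^2 - 4*sqrt(2)*n + 15*n + 10*sqrt(2)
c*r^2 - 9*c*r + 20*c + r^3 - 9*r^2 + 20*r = (c + r)*(r - 5)*(r - 4)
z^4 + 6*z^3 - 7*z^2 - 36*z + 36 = (z - 2)*(z - 1)*(z + 3)*(z + 6)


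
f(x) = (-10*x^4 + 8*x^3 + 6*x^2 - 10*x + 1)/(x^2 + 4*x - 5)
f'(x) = (-2*x - 4)*(-10*x^4 + 8*x^3 + 6*x^2 - 10*x + 1)/(x^2 + 4*x - 5)^2 + (-40*x^3 + 24*x^2 + 12*x - 10)/(x^2 + 4*x - 5) = 2*(-10*x^5 - 56*x^4 + 132*x^3 - 43*x^2 - 31*x + 23)/(x^4 + 8*x^3 + 6*x^2 - 40*x + 25)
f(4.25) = -85.87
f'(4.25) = -50.65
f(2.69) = -26.96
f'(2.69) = -25.37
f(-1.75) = 11.17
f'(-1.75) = -28.12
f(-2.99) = 115.78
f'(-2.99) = -182.94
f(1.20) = -7.48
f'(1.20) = 14.27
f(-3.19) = 158.40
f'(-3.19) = -246.76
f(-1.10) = 0.74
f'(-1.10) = -7.05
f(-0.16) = -0.48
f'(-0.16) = 1.67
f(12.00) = -1030.97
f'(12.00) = -196.06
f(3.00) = -35.56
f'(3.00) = -30.15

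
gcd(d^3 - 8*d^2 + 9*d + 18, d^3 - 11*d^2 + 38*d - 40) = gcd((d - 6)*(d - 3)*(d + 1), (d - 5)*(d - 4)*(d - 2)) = 1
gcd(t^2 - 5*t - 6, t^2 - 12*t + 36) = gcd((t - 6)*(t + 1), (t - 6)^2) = t - 6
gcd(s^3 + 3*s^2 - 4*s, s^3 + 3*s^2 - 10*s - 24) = s + 4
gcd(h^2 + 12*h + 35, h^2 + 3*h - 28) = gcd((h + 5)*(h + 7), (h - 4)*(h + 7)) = h + 7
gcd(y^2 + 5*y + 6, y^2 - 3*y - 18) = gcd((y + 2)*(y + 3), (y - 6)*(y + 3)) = y + 3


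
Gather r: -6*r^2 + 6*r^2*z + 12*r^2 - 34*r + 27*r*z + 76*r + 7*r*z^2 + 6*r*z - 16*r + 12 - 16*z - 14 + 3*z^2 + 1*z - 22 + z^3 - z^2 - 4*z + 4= r^2*(6*z + 6) + r*(7*z^2 + 33*z + 26) + z^3 + 2*z^2 - 19*z - 20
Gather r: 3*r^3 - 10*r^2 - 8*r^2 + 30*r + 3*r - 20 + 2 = 3*r^3 - 18*r^2 + 33*r - 18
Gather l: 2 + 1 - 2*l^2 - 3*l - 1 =-2*l^2 - 3*l + 2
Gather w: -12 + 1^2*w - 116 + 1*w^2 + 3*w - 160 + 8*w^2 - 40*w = 9*w^2 - 36*w - 288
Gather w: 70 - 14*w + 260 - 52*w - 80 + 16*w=250 - 50*w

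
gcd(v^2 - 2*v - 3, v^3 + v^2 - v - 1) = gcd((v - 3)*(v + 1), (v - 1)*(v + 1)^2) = v + 1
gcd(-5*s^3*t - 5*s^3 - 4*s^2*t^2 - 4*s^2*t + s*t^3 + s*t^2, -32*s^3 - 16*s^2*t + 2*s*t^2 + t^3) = 1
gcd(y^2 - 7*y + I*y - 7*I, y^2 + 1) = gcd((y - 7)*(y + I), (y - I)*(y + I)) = y + I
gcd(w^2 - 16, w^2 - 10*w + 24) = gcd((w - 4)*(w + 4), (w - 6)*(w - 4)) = w - 4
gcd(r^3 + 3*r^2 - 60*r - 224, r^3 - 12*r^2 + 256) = r^2 - 4*r - 32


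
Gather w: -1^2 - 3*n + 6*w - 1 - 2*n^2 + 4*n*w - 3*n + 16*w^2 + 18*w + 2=-2*n^2 - 6*n + 16*w^2 + w*(4*n + 24)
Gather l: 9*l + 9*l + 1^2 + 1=18*l + 2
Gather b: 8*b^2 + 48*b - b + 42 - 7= 8*b^2 + 47*b + 35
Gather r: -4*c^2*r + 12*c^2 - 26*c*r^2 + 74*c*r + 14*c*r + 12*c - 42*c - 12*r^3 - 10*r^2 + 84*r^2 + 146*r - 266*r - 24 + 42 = 12*c^2 - 30*c - 12*r^3 + r^2*(74 - 26*c) + r*(-4*c^2 + 88*c - 120) + 18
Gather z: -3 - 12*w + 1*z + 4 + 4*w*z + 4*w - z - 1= 4*w*z - 8*w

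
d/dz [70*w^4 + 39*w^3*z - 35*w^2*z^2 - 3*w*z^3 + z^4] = 39*w^3 - 70*w^2*z - 9*w*z^2 + 4*z^3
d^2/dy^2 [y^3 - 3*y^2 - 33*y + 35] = 6*y - 6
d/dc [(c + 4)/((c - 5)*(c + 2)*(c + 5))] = 2*(-c^3 - 7*c^2 - 8*c + 25)/(c^6 + 4*c^5 - 46*c^4 - 200*c^3 + 425*c^2 + 2500*c + 2500)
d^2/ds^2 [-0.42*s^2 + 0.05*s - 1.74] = -0.840000000000000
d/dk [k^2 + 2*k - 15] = 2*k + 2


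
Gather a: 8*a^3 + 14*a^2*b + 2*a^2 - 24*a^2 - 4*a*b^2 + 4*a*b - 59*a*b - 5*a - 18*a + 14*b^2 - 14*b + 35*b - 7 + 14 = 8*a^3 + a^2*(14*b - 22) + a*(-4*b^2 - 55*b - 23) + 14*b^2 + 21*b + 7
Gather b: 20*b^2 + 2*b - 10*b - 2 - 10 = 20*b^2 - 8*b - 12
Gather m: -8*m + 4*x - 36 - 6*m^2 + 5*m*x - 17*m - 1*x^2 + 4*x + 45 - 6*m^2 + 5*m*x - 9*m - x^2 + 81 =-12*m^2 + m*(10*x - 34) - 2*x^2 + 8*x + 90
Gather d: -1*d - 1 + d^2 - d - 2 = d^2 - 2*d - 3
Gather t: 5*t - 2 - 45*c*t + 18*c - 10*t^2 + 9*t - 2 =18*c - 10*t^2 + t*(14 - 45*c) - 4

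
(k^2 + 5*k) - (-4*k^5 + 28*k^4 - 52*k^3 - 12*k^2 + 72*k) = 4*k^5 - 28*k^4 + 52*k^3 + 13*k^2 - 67*k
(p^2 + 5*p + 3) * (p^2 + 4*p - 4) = p^4 + 9*p^3 + 19*p^2 - 8*p - 12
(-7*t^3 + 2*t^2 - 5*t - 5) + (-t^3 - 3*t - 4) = -8*t^3 + 2*t^2 - 8*t - 9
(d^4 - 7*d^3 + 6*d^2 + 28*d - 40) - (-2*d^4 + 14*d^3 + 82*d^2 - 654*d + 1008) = 3*d^4 - 21*d^3 - 76*d^2 + 682*d - 1048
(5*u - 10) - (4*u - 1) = u - 9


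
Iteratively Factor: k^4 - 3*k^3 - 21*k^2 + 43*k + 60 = (k + 4)*(k^3 - 7*k^2 + 7*k + 15) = (k + 1)*(k + 4)*(k^2 - 8*k + 15) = (k - 3)*(k + 1)*(k + 4)*(k - 5)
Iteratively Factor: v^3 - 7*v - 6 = (v + 2)*(v^2 - 2*v - 3) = (v + 1)*(v + 2)*(v - 3)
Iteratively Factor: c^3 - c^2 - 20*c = (c)*(c^2 - c - 20) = c*(c - 5)*(c + 4)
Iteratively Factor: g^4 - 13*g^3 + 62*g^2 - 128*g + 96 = (g - 4)*(g^3 - 9*g^2 + 26*g - 24) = (g - 4)*(g - 3)*(g^2 - 6*g + 8) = (g - 4)*(g - 3)*(g - 2)*(g - 4)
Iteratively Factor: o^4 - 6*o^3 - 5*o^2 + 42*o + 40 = (o + 1)*(o^3 - 7*o^2 + 2*o + 40) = (o + 1)*(o + 2)*(o^2 - 9*o + 20) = (o - 4)*(o + 1)*(o + 2)*(o - 5)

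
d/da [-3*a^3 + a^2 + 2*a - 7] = -9*a^2 + 2*a + 2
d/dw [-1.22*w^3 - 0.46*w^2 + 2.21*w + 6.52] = -3.66*w^2 - 0.92*w + 2.21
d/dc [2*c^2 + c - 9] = 4*c + 1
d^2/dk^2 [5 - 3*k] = 0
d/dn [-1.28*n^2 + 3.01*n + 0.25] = 3.01 - 2.56*n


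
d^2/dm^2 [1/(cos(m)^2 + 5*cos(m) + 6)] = (-4*sin(m)^4 + 3*sin(m)^2 + 195*cos(m)/4 - 15*cos(3*m)/4 + 39)/((cos(m) + 2)^3*(cos(m) + 3)^3)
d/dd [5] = 0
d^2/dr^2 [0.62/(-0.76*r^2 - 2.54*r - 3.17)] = (0.716224*r^2 + 2.393696*r - 0.62*(1.52*r + 2.54)*(3.04*r + 5.08) + 2.987408)/(0.76*r^2 + 2.54*r + 3.17)^3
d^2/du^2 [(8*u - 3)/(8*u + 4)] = -14/(2*u + 1)^3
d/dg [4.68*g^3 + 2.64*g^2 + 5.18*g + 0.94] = 14.04*g^2 + 5.28*g + 5.18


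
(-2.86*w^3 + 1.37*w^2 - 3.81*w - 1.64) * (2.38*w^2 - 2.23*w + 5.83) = -6.8068*w^5 + 9.6384*w^4 - 28.7967*w^3 + 12.5802*w^2 - 18.5551*w - 9.5612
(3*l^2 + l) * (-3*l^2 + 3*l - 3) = -9*l^4 + 6*l^3 - 6*l^2 - 3*l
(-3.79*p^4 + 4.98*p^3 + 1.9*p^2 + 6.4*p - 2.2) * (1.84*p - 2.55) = -6.9736*p^5 + 18.8277*p^4 - 9.203*p^3 + 6.931*p^2 - 20.368*p + 5.61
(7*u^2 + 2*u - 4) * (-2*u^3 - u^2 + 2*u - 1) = -14*u^5 - 11*u^4 + 20*u^3 + u^2 - 10*u + 4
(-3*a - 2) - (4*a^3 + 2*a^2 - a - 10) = -4*a^3 - 2*a^2 - 2*a + 8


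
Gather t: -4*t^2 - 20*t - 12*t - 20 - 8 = -4*t^2 - 32*t - 28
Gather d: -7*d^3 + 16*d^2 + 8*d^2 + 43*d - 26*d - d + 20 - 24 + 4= -7*d^3 + 24*d^2 + 16*d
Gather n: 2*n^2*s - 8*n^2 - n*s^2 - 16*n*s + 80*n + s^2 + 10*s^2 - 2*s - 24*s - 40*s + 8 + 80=n^2*(2*s - 8) + n*(-s^2 - 16*s + 80) + 11*s^2 - 66*s + 88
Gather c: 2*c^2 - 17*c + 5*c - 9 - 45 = 2*c^2 - 12*c - 54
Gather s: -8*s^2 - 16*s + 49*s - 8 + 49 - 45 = -8*s^2 + 33*s - 4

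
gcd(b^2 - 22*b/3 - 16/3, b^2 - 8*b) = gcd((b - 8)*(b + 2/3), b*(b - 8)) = b - 8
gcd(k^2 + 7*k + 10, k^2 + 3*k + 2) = k + 2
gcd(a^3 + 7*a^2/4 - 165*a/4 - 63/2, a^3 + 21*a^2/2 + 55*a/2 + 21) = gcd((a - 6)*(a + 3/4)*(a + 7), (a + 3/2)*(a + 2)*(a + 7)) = a + 7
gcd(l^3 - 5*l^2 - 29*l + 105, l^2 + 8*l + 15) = l + 5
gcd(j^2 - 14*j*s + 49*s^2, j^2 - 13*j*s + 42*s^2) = -j + 7*s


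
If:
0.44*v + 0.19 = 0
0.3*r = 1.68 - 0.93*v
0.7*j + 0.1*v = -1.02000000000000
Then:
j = -1.40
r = 6.94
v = -0.43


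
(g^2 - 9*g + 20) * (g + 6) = g^3 - 3*g^2 - 34*g + 120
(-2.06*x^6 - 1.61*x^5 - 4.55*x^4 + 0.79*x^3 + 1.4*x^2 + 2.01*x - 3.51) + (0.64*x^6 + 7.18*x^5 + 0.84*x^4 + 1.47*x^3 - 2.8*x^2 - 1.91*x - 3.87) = -1.42*x^6 + 5.57*x^5 - 3.71*x^4 + 2.26*x^3 - 1.4*x^2 + 0.0999999999999999*x - 7.38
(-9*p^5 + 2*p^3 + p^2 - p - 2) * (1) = -9*p^5 + 2*p^3 + p^2 - p - 2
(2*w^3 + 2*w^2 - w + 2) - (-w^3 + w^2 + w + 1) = 3*w^3 + w^2 - 2*w + 1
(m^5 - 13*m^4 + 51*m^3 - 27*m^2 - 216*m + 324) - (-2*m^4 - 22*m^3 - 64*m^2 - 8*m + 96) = m^5 - 11*m^4 + 73*m^3 + 37*m^2 - 208*m + 228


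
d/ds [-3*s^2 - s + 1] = -6*s - 1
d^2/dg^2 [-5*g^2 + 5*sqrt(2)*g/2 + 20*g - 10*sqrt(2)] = -10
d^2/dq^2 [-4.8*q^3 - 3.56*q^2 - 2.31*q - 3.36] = -28.8*q - 7.12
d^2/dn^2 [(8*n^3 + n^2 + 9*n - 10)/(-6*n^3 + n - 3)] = 4*(-18*n^6 - 558*n^5 + 1503*n^4 + 32*n^3 + 432*n^2 - 378*n - 13)/(216*n^9 - 108*n^7 + 324*n^6 + 18*n^5 - 108*n^4 + 161*n^3 + 9*n^2 - 27*n + 27)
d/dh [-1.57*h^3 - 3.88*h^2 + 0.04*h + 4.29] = -4.71*h^2 - 7.76*h + 0.04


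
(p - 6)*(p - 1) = p^2 - 7*p + 6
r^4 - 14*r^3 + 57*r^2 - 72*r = r*(r - 8)*(r - 3)^2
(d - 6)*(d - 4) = d^2 - 10*d + 24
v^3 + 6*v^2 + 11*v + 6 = (v + 1)*(v + 2)*(v + 3)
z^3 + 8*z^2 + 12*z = z*(z + 2)*(z + 6)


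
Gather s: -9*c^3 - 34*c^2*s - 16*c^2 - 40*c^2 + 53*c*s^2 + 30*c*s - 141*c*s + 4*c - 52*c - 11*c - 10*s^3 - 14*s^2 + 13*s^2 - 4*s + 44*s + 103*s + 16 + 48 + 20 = -9*c^3 - 56*c^2 - 59*c - 10*s^3 + s^2*(53*c - 1) + s*(-34*c^2 - 111*c + 143) + 84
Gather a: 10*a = 10*a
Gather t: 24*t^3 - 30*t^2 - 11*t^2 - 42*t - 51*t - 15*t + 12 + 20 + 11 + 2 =24*t^3 - 41*t^2 - 108*t + 45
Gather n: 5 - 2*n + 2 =7 - 2*n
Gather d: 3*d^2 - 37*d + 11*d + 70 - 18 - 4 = 3*d^2 - 26*d + 48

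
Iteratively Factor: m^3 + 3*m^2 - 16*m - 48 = (m - 4)*(m^2 + 7*m + 12) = (m - 4)*(m + 4)*(m + 3)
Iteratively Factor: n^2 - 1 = (n - 1)*(n + 1)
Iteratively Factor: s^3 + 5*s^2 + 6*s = (s + 2)*(s^2 + 3*s) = s*(s + 2)*(s + 3)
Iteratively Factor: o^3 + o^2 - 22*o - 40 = (o + 4)*(o^2 - 3*o - 10) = (o - 5)*(o + 4)*(o + 2)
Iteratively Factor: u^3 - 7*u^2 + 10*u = (u - 5)*(u^2 - 2*u) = u*(u - 5)*(u - 2)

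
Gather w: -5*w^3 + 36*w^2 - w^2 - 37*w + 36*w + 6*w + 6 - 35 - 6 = -5*w^3 + 35*w^2 + 5*w - 35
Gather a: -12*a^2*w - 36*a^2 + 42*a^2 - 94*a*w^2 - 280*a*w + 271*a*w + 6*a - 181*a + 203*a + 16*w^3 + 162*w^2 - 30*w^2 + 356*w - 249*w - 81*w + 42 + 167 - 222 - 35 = a^2*(6 - 12*w) + a*(-94*w^2 - 9*w + 28) + 16*w^3 + 132*w^2 + 26*w - 48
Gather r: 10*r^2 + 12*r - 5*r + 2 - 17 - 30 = 10*r^2 + 7*r - 45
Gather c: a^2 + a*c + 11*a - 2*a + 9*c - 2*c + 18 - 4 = a^2 + 9*a + c*(a + 7) + 14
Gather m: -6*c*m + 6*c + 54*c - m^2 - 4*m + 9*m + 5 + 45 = 60*c - m^2 + m*(5 - 6*c) + 50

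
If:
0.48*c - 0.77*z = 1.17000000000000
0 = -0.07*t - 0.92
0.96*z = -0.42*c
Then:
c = 1.43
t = -13.14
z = -0.63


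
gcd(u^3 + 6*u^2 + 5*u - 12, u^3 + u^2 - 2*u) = u - 1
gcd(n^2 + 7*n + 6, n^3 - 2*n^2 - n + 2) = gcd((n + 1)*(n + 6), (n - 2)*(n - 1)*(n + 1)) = n + 1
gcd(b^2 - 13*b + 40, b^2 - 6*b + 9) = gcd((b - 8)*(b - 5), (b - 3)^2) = 1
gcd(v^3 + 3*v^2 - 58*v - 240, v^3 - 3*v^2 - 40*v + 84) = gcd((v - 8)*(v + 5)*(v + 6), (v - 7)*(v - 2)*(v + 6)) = v + 6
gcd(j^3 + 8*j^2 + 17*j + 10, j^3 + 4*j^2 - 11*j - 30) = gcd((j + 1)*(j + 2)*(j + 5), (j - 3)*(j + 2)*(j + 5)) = j^2 + 7*j + 10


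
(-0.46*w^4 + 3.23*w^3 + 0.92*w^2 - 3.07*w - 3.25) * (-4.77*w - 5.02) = 2.1942*w^5 - 13.0979*w^4 - 20.603*w^3 + 10.0255*w^2 + 30.9139*w + 16.315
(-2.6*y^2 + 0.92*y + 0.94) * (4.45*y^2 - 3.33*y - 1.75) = -11.57*y^4 + 12.752*y^3 + 5.6694*y^2 - 4.7402*y - 1.645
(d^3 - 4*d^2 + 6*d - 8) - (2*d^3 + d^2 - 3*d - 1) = -d^3 - 5*d^2 + 9*d - 7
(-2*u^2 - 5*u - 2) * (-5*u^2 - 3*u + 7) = 10*u^4 + 31*u^3 + 11*u^2 - 29*u - 14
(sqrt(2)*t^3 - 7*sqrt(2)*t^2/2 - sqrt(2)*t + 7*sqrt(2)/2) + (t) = sqrt(2)*t^3 - 7*sqrt(2)*t^2/2 - sqrt(2)*t + t + 7*sqrt(2)/2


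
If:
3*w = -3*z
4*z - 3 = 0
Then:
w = -3/4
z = 3/4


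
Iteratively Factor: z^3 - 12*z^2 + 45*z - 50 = (z - 5)*(z^2 - 7*z + 10) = (z - 5)^2*(z - 2)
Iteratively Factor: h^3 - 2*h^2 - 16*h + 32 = (h - 2)*(h^2 - 16) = (h - 2)*(h + 4)*(h - 4)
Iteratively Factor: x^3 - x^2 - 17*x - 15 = (x + 1)*(x^2 - 2*x - 15) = (x - 5)*(x + 1)*(x + 3)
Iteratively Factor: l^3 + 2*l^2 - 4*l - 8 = (l + 2)*(l^2 - 4) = (l - 2)*(l + 2)*(l + 2)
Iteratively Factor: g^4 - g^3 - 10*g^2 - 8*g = (g + 1)*(g^3 - 2*g^2 - 8*g) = g*(g + 1)*(g^2 - 2*g - 8) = g*(g + 1)*(g + 2)*(g - 4)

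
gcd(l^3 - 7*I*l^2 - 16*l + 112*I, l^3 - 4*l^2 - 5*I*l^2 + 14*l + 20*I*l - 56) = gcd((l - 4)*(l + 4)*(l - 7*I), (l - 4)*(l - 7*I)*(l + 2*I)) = l^2 + l*(-4 - 7*I) + 28*I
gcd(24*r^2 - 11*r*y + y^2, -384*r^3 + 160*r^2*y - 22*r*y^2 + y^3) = -8*r + y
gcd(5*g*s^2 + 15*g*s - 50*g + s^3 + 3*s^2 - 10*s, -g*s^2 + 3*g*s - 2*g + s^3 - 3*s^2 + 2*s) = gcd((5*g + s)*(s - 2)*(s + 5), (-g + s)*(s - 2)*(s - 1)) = s - 2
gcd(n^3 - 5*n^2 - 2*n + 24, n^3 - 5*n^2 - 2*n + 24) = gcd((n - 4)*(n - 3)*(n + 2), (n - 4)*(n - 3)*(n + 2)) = n^3 - 5*n^2 - 2*n + 24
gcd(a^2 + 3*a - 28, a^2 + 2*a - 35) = a + 7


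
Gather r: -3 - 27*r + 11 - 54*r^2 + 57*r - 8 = -54*r^2 + 30*r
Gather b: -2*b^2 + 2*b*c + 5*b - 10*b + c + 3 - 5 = -2*b^2 + b*(2*c - 5) + c - 2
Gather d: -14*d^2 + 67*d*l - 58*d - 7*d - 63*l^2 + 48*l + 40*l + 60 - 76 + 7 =-14*d^2 + d*(67*l - 65) - 63*l^2 + 88*l - 9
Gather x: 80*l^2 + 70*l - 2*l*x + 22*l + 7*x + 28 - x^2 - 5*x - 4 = 80*l^2 + 92*l - x^2 + x*(2 - 2*l) + 24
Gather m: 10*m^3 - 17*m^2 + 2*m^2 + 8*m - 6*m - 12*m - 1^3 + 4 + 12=10*m^3 - 15*m^2 - 10*m + 15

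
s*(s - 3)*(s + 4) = s^3 + s^2 - 12*s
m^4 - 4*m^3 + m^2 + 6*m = m*(m - 3)*(m - 2)*(m + 1)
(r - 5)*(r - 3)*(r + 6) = r^3 - 2*r^2 - 33*r + 90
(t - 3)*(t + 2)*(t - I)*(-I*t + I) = -I*t^4 - t^3 + 2*I*t^3 + 2*t^2 + 5*I*t^2 + 5*t - 6*I*t - 6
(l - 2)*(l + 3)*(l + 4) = l^3 + 5*l^2 - 2*l - 24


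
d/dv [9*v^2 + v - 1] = 18*v + 1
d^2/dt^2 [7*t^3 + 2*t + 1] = 42*t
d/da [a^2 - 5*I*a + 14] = 2*a - 5*I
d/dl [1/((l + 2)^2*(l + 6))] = -(3*l + 14)/((l + 2)^3*(l + 6)^2)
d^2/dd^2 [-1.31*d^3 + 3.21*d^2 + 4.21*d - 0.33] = 6.42 - 7.86*d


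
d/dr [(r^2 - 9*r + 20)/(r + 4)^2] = (17*r - 76)/(r^3 + 12*r^2 + 48*r + 64)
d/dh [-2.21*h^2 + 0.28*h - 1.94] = 0.28 - 4.42*h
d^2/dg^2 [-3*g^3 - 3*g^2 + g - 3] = -18*g - 6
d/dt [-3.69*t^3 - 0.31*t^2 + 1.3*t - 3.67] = -11.07*t^2 - 0.62*t + 1.3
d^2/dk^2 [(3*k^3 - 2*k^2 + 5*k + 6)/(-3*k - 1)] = 2*(-27*k^3 - 27*k^2 - 9*k - 37)/(27*k^3 + 27*k^2 + 9*k + 1)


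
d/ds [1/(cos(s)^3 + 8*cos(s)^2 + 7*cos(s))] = (3*sin(s) + 7*sin(s)/cos(s)^2 + 16*tan(s))/((cos(s) + 1)^2*(cos(s) + 7)^2)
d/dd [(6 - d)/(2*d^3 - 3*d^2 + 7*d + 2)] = (-2*d^3 + 3*d^2 - 7*d + (d - 6)*(6*d^2 - 6*d + 7) - 2)/(2*d^3 - 3*d^2 + 7*d + 2)^2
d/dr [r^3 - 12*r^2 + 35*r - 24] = 3*r^2 - 24*r + 35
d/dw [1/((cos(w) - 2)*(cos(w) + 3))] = (sin(w) + sin(2*w))/((cos(w) - 2)^2*(cos(w) + 3)^2)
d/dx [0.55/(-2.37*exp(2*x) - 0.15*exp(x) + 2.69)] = (2.607*exp(x) + 0.0825)*exp(x)/(2.37*exp(2*x) + 0.15*exp(x) - 2.69)^2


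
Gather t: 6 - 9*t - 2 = 4 - 9*t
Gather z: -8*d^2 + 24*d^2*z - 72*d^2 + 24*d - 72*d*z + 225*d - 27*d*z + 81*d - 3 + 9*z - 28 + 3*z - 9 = -80*d^2 + 330*d + z*(24*d^2 - 99*d + 12) - 40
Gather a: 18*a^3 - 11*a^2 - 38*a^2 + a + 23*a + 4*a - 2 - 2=18*a^3 - 49*a^2 + 28*a - 4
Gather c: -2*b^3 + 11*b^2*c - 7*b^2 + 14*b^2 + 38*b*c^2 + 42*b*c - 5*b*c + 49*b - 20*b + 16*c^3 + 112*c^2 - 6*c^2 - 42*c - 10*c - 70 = -2*b^3 + 7*b^2 + 29*b + 16*c^3 + c^2*(38*b + 106) + c*(11*b^2 + 37*b - 52) - 70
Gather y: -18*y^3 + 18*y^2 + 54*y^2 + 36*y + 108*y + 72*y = -18*y^3 + 72*y^2 + 216*y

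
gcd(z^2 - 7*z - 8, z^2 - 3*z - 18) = 1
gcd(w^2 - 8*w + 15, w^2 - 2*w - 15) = w - 5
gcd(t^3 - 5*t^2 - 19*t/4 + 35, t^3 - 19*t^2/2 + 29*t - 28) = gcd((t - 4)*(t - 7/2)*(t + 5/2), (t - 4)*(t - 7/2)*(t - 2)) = t^2 - 15*t/2 + 14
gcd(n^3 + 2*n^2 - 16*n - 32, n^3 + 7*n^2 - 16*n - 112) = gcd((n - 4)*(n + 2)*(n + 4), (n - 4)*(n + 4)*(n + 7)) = n^2 - 16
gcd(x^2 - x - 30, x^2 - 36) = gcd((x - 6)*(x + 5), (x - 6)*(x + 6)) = x - 6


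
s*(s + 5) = s^2 + 5*s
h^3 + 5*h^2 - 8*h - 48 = (h - 3)*(h + 4)^2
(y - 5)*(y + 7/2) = y^2 - 3*y/2 - 35/2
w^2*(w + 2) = w^3 + 2*w^2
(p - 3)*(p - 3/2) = p^2 - 9*p/2 + 9/2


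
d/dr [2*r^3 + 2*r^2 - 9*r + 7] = 6*r^2 + 4*r - 9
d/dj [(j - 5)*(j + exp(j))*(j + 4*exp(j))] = (j - 5)*(j + exp(j))*(4*exp(j) + 1) + (j - 5)*(j + 4*exp(j))*(exp(j) + 1) + (j + exp(j))*(j + 4*exp(j))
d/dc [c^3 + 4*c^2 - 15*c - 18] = 3*c^2 + 8*c - 15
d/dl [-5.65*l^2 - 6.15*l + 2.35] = -11.3*l - 6.15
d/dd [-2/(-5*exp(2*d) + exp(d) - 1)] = (2 - 20*exp(d))*exp(d)/(5*exp(2*d) - exp(d) + 1)^2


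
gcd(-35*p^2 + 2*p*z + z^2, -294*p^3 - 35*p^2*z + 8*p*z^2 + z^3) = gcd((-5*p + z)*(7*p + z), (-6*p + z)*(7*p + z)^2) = 7*p + z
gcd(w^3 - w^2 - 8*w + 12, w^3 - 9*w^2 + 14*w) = w - 2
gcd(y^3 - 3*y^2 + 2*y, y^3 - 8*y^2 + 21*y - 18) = y - 2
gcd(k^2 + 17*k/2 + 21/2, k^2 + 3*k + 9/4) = k + 3/2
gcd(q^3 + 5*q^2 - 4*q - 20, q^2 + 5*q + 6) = q + 2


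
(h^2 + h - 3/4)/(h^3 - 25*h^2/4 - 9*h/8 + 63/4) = 2*(2*h - 1)/(4*h^2 - 31*h + 42)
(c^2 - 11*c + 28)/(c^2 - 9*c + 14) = (c - 4)/(c - 2)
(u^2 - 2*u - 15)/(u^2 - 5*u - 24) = (u - 5)/(u - 8)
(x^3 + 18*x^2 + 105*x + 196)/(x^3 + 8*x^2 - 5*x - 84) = (x + 7)/(x - 3)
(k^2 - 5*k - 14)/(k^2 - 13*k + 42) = (k + 2)/(k - 6)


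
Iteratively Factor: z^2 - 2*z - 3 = (z + 1)*(z - 3)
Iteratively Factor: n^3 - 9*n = (n - 3)*(n^2 + 3*n) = n*(n - 3)*(n + 3)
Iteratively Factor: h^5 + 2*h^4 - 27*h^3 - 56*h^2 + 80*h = (h + 4)*(h^4 - 2*h^3 - 19*h^2 + 20*h) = (h - 1)*(h + 4)*(h^3 - h^2 - 20*h) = (h - 5)*(h - 1)*(h + 4)*(h^2 + 4*h) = h*(h - 5)*(h - 1)*(h + 4)*(h + 4)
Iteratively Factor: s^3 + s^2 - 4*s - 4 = (s + 2)*(s^2 - s - 2) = (s - 2)*(s + 2)*(s + 1)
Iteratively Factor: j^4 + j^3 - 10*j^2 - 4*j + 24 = (j - 2)*(j^3 + 3*j^2 - 4*j - 12) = (j - 2)*(j + 2)*(j^2 + j - 6) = (j - 2)*(j + 2)*(j + 3)*(j - 2)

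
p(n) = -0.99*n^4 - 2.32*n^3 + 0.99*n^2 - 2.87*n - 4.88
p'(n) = -3.96*n^3 - 6.96*n^2 + 1.98*n - 2.87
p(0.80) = -8.14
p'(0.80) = -7.77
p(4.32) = -530.65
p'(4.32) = -443.47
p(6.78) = -2793.86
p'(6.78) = -1543.58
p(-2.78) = 1.46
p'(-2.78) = 22.92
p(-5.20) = -360.83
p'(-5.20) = 355.44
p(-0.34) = -3.71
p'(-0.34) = -4.19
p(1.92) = -36.62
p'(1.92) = -52.75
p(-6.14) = -819.96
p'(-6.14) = 639.23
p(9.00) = -8137.19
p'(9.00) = -3435.65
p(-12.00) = -16347.56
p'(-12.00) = 5814.01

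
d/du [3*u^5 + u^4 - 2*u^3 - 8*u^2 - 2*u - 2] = 15*u^4 + 4*u^3 - 6*u^2 - 16*u - 2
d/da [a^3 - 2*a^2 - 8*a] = 3*a^2 - 4*a - 8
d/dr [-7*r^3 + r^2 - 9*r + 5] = -21*r^2 + 2*r - 9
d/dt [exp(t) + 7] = exp(t)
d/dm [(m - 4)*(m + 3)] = 2*m - 1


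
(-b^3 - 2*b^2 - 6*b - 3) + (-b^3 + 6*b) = -2*b^3 - 2*b^2 - 3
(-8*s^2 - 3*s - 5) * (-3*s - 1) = 24*s^3 + 17*s^2 + 18*s + 5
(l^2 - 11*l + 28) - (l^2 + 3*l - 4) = 32 - 14*l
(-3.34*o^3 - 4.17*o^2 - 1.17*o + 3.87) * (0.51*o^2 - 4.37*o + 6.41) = -1.7034*o^5 + 12.4691*o^4 - 3.7832*o^3 - 19.6431*o^2 - 24.4116*o + 24.8067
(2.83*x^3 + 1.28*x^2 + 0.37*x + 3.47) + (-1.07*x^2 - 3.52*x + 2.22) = 2.83*x^3 + 0.21*x^2 - 3.15*x + 5.69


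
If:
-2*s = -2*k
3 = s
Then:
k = 3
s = 3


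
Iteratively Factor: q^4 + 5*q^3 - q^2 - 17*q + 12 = (q - 1)*(q^3 + 6*q^2 + 5*q - 12) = (q - 1)*(q + 3)*(q^2 + 3*q - 4) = (q - 1)*(q + 3)*(q + 4)*(q - 1)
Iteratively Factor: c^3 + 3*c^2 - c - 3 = (c - 1)*(c^2 + 4*c + 3) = (c - 1)*(c + 1)*(c + 3)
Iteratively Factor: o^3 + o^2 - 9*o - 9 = (o - 3)*(o^2 + 4*o + 3) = (o - 3)*(o + 3)*(o + 1)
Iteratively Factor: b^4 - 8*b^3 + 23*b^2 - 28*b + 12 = (b - 1)*(b^3 - 7*b^2 + 16*b - 12) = (b - 2)*(b - 1)*(b^2 - 5*b + 6) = (b - 2)^2*(b - 1)*(b - 3)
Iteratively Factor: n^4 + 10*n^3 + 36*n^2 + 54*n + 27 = (n + 3)*(n^3 + 7*n^2 + 15*n + 9) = (n + 1)*(n + 3)*(n^2 + 6*n + 9) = (n + 1)*(n + 3)^2*(n + 3)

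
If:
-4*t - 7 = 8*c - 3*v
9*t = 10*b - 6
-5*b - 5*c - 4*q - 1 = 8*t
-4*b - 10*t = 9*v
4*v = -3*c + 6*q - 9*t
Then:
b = 15951/15128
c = -22897/15128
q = -20751/30256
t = 3819/7564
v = -1947/1891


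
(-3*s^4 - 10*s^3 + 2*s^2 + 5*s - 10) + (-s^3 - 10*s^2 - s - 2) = -3*s^4 - 11*s^3 - 8*s^2 + 4*s - 12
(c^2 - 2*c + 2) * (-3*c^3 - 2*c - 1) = -3*c^5 + 6*c^4 - 8*c^3 + 3*c^2 - 2*c - 2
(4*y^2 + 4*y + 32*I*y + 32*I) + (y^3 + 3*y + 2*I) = y^3 + 4*y^2 + 7*y + 32*I*y + 34*I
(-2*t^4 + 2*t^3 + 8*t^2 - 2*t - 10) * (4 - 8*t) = 16*t^5 - 24*t^4 - 56*t^3 + 48*t^2 + 72*t - 40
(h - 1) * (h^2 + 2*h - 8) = h^3 + h^2 - 10*h + 8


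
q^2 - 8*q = q*(q - 8)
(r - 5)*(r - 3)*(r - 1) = r^3 - 9*r^2 + 23*r - 15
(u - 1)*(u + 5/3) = u^2 + 2*u/3 - 5/3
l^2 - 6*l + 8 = (l - 4)*(l - 2)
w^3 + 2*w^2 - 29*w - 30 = (w - 5)*(w + 1)*(w + 6)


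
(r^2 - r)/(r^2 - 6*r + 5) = r/(r - 5)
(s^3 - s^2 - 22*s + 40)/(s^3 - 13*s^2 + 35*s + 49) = (s^3 - s^2 - 22*s + 40)/(s^3 - 13*s^2 + 35*s + 49)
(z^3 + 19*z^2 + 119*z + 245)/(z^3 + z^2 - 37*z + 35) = (z^2 + 12*z + 35)/(z^2 - 6*z + 5)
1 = 1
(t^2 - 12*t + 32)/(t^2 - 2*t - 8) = (t - 8)/(t + 2)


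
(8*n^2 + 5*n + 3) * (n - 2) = 8*n^3 - 11*n^2 - 7*n - 6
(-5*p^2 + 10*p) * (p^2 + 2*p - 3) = -5*p^4 + 35*p^2 - 30*p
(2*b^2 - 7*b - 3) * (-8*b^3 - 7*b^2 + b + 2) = -16*b^5 + 42*b^4 + 75*b^3 + 18*b^2 - 17*b - 6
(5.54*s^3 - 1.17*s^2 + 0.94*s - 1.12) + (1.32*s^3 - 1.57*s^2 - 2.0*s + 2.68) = 6.86*s^3 - 2.74*s^2 - 1.06*s + 1.56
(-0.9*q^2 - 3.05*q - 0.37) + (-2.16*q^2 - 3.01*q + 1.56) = -3.06*q^2 - 6.06*q + 1.19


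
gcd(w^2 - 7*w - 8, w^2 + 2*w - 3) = 1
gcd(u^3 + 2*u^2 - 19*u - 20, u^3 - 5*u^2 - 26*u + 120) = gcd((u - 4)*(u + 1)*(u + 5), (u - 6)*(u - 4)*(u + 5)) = u^2 + u - 20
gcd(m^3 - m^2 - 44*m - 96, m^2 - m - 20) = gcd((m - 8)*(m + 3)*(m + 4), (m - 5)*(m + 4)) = m + 4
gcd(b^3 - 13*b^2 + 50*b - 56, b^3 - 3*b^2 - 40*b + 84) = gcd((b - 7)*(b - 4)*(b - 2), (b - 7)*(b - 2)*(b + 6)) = b^2 - 9*b + 14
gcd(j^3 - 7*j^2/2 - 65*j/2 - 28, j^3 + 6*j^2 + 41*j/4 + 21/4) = j^2 + 9*j/2 + 7/2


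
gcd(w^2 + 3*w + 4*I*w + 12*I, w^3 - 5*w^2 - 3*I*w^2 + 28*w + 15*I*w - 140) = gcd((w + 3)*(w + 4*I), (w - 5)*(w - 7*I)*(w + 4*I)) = w + 4*I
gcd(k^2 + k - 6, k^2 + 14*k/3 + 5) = k + 3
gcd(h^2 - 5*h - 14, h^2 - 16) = 1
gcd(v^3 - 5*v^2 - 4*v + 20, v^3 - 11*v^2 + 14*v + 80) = v^2 - 3*v - 10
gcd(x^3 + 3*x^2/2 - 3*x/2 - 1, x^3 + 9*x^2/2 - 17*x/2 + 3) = x - 1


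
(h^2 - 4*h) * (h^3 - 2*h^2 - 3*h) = h^5 - 6*h^4 + 5*h^3 + 12*h^2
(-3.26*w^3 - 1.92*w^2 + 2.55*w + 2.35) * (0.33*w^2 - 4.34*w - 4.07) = -1.0758*w^5 + 13.5148*w^4 + 22.4425*w^3 - 2.4771*w^2 - 20.5775*w - 9.5645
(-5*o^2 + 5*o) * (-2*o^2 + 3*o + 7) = 10*o^4 - 25*o^3 - 20*o^2 + 35*o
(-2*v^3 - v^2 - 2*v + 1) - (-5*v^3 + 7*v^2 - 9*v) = 3*v^3 - 8*v^2 + 7*v + 1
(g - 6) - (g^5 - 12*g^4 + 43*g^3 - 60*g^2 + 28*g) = -g^5 + 12*g^4 - 43*g^3 + 60*g^2 - 27*g - 6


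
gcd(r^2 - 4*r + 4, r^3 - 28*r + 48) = r - 2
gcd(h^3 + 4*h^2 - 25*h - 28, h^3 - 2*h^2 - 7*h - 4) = h^2 - 3*h - 4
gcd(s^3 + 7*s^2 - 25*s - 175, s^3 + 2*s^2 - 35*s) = s^2 + 2*s - 35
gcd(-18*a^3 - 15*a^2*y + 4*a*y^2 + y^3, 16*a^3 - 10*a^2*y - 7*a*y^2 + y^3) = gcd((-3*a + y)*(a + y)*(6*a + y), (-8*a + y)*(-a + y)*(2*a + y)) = 1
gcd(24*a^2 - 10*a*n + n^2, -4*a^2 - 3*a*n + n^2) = 4*a - n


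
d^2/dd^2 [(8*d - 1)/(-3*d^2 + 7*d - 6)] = 2*(-(6*d - 7)^2*(8*d - 1) + (72*d - 59)*(3*d^2 - 7*d + 6))/(3*d^2 - 7*d + 6)^3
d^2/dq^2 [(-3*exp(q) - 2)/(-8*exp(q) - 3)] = (56*exp(q) - 21)*exp(q)/(512*exp(3*q) + 576*exp(2*q) + 216*exp(q) + 27)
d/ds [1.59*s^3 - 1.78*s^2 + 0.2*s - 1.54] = 4.77*s^2 - 3.56*s + 0.2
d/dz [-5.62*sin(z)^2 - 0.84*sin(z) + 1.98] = -(11.24*sin(z) + 0.84)*cos(z)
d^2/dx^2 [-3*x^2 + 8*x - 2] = -6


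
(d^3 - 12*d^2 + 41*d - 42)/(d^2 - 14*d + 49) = (d^2 - 5*d + 6)/(d - 7)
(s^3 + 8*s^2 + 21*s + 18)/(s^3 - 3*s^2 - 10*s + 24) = (s^2 + 5*s + 6)/(s^2 - 6*s + 8)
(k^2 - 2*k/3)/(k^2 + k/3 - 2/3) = k/(k + 1)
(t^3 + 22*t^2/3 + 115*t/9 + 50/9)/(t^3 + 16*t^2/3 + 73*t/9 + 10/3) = (t + 5)/(t + 3)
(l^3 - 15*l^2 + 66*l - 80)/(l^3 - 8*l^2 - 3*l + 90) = (l^2 - 10*l + 16)/(l^2 - 3*l - 18)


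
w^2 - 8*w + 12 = (w - 6)*(w - 2)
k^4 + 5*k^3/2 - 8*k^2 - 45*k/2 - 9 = (k - 3)*(k + 1/2)*(k + 2)*(k + 3)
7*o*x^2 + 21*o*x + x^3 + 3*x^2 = x*(7*o + x)*(x + 3)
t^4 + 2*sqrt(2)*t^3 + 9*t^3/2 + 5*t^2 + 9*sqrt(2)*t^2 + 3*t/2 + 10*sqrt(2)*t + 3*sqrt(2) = (t + 1/2)*(t + 1)*(t + 3)*(t + 2*sqrt(2))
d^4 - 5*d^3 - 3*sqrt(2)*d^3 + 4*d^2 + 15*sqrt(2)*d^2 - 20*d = d*(d - 5)*(d - 2*sqrt(2))*(d - sqrt(2))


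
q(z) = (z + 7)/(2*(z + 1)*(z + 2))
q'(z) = 1/(2*(z + 1)*(z + 2)) - (z + 7)/(2*(z + 1)*(z + 2)^2) - (z + 7)/(2*(z + 1)^2*(z + 2)) = (-z^2 - 14*z - 19)/(2*(z^4 + 6*z^3 + 13*z^2 + 12*z + 4))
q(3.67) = 0.20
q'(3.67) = -0.06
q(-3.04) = 0.93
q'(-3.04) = 1.59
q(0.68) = 0.85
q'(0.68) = -0.71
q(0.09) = 1.56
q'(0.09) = -1.95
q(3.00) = 0.25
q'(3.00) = -0.09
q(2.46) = 0.31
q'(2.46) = -0.12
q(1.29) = 0.55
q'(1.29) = -0.34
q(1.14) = 0.61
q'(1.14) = -0.40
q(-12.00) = -0.02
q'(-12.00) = 0.00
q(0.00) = 1.75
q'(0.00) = -2.38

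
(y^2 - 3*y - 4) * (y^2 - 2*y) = y^4 - 5*y^3 + 2*y^2 + 8*y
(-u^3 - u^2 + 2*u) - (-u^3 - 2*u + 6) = -u^2 + 4*u - 6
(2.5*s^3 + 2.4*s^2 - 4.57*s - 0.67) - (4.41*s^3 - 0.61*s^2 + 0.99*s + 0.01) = -1.91*s^3 + 3.01*s^2 - 5.56*s - 0.68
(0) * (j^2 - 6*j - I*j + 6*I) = 0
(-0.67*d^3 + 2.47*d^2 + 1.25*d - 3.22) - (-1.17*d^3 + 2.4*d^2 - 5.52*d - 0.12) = 0.5*d^3 + 0.0700000000000003*d^2 + 6.77*d - 3.1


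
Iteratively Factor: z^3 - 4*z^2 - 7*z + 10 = (z - 5)*(z^2 + z - 2) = (z - 5)*(z - 1)*(z + 2)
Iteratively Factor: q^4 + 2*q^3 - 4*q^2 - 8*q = (q + 2)*(q^3 - 4*q) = q*(q + 2)*(q^2 - 4) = q*(q + 2)^2*(q - 2)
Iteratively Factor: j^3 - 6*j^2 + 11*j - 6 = (j - 2)*(j^2 - 4*j + 3) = (j - 3)*(j - 2)*(j - 1)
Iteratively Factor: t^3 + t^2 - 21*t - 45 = (t - 5)*(t^2 + 6*t + 9) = (t - 5)*(t + 3)*(t + 3)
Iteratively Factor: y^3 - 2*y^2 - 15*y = (y + 3)*(y^2 - 5*y) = (y - 5)*(y + 3)*(y)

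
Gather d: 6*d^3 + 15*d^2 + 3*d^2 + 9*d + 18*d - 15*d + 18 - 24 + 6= 6*d^3 + 18*d^2 + 12*d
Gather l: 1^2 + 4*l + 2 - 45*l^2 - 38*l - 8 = -45*l^2 - 34*l - 5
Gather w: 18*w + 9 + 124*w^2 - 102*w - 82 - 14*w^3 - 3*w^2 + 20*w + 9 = -14*w^3 + 121*w^2 - 64*w - 64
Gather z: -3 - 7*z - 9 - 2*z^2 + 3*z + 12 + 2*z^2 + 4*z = 0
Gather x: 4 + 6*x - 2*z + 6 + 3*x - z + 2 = 9*x - 3*z + 12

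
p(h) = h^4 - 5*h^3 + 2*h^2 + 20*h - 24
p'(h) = 4*h^3 - 15*h^2 + 4*h + 20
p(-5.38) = 1542.67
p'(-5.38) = -1058.57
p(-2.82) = 110.87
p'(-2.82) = -200.27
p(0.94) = -6.80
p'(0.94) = 13.83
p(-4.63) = 882.08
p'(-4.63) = -717.08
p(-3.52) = 301.97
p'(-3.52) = -354.39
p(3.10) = 0.62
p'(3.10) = 7.41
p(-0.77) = -35.58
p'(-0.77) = 6.20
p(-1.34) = -31.95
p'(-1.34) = -21.92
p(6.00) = 384.00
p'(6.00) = 368.00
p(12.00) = 12600.00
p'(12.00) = 4820.00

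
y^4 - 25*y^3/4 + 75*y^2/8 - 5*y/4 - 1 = (y - 4)*(y - 2)*(y - 1/2)*(y + 1/4)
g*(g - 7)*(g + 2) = g^3 - 5*g^2 - 14*g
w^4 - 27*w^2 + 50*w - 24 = (w - 4)*(w - 1)^2*(w + 6)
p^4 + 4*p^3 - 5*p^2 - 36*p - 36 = (p - 3)*(p + 2)^2*(p + 3)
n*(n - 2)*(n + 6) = n^3 + 4*n^2 - 12*n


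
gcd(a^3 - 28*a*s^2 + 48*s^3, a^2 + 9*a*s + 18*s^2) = a + 6*s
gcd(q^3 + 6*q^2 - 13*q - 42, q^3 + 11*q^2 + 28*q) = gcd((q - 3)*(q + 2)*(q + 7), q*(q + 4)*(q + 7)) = q + 7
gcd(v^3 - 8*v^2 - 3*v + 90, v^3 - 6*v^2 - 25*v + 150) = v^2 - 11*v + 30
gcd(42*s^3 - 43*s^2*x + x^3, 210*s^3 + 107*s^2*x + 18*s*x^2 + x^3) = 7*s + x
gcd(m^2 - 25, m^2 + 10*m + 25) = m + 5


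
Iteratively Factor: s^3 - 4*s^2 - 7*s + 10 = (s - 1)*(s^2 - 3*s - 10) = (s - 5)*(s - 1)*(s + 2)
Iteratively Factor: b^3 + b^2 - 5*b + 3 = (b + 3)*(b^2 - 2*b + 1) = (b - 1)*(b + 3)*(b - 1)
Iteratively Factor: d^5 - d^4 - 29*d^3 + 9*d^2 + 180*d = (d + 3)*(d^4 - 4*d^3 - 17*d^2 + 60*d) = (d - 5)*(d + 3)*(d^3 + d^2 - 12*d) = d*(d - 5)*(d + 3)*(d^2 + d - 12) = d*(d - 5)*(d - 3)*(d + 3)*(d + 4)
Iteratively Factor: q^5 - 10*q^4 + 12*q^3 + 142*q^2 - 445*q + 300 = (q - 5)*(q^4 - 5*q^3 - 13*q^2 + 77*q - 60) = (q - 5)^2*(q^3 - 13*q + 12) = (q - 5)^2*(q - 1)*(q^2 + q - 12) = (q - 5)^2*(q - 1)*(q + 4)*(q - 3)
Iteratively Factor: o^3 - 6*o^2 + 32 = (o - 4)*(o^2 - 2*o - 8) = (o - 4)^2*(o + 2)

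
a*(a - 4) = a^2 - 4*a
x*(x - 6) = x^2 - 6*x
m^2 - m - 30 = (m - 6)*(m + 5)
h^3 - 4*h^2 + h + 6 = (h - 3)*(h - 2)*(h + 1)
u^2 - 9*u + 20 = (u - 5)*(u - 4)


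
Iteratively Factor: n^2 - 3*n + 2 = (n - 1)*(n - 2)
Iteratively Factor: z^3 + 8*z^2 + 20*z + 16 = (z + 2)*(z^2 + 6*z + 8) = (z + 2)*(z + 4)*(z + 2)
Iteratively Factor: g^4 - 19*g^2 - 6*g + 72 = (g + 3)*(g^3 - 3*g^2 - 10*g + 24) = (g + 3)^2*(g^2 - 6*g + 8) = (g - 4)*(g + 3)^2*(g - 2)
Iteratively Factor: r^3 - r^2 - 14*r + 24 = (r - 3)*(r^2 + 2*r - 8) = (r - 3)*(r + 4)*(r - 2)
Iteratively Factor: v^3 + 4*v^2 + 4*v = (v)*(v^2 + 4*v + 4) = v*(v + 2)*(v + 2)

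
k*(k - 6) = k^2 - 6*k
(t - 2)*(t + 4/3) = t^2 - 2*t/3 - 8/3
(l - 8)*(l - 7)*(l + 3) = l^3 - 12*l^2 + 11*l + 168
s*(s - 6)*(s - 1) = s^3 - 7*s^2 + 6*s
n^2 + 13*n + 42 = (n + 6)*(n + 7)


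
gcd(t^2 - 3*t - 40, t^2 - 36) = 1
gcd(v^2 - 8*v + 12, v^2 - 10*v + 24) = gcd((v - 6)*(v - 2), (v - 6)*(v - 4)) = v - 6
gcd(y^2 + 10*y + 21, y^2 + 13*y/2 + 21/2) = y + 3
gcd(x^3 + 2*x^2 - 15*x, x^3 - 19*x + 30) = x^2 + 2*x - 15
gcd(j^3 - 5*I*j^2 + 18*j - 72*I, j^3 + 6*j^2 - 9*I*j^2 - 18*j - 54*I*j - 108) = j^2 - 9*I*j - 18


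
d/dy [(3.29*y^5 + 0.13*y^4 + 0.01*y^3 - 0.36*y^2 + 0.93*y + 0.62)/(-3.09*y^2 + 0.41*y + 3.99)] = (-30.4983*y^6 + 4.5922*y^5 + 65.7645*y^4 + 2.083*y^3 + 2.8458*y^2 + 0.9588*y + 3.4565)/(9.5481*y^4 - 2.5338*y^3 - 24.4901*y^2 + 3.2718*y + 15.9201)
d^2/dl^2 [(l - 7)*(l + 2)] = 2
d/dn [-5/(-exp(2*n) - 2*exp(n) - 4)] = -10*(exp(n) + 1)*exp(n)/(exp(2*n) + 2*exp(n) + 4)^2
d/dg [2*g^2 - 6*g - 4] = 4*g - 6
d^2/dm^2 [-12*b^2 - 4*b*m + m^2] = 2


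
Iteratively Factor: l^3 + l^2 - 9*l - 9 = (l - 3)*(l^2 + 4*l + 3) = (l - 3)*(l + 1)*(l + 3)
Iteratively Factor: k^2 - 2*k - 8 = (k + 2)*(k - 4)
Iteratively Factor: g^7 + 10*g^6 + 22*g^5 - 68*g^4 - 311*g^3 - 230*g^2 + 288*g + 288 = (g - 1)*(g^6 + 11*g^5 + 33*g^4 - 35*g^3 - 346*g^2 - 576*g - 288) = (g - 1)*(g + 2)*(g^5 + 9*g^4 + 15*g^3 - 65*g^2 - 216*g - 144) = (g - 1)*(g + 2)*(g + 4)*(g^4 + 5*g^3 - 5*g^2 - 45*g - 36) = (g - 1)*(g + 2)*(g + 3)*(g + 4)*(g^3 + 2*g^2 - 11*g - 12) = (g - 1)*(g + 2)*(g + 3)*(g + 4)^2*(g^2 - 2*g - 3) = (g - 3)*(g - 1)*(g + 2)*(g + 3)*(g + 4)^2*(g + 1)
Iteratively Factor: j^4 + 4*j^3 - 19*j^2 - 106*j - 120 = (j + 3)*(j^3 + j^2 - 22*j - 40) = (j + 3)*(j + 4)*(j^2 - 3*j - 10) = (j - 5)*(j + 3)*(j + 4)*(j + 2)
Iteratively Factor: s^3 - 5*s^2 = (s - 5)*(s^2) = s*(s - 5)*(s)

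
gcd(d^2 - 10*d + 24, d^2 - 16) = d - 4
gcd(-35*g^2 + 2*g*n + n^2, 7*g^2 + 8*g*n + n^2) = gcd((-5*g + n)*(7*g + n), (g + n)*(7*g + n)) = 7*g + n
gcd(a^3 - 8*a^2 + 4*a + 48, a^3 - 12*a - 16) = a^2 - 2*a - 8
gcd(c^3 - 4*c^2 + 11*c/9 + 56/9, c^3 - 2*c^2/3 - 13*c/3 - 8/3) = c^2 - 5*c/3 - 8/3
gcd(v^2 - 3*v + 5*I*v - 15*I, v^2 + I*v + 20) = v + 5*I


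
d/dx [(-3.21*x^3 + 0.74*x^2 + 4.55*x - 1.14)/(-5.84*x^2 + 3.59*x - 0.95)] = (18.7464*x^4 - 23.0478*x^3 + 38.3771*x^2 - 14.7212*x - 0.229900000000001)/(34.1056*x^4 - 41.9312*x^3 + 23.9841*x^2 - 6.821*x + 0.9025)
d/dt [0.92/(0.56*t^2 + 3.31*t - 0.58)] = (-1.0304*t - 3.0452)/(0.56*t^2 + 3.31*t - 0.58)^2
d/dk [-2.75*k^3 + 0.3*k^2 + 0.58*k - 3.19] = -8.25*k^2 + 0.6*k + 0.58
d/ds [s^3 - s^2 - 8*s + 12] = 3*s^2 - 2*s - 8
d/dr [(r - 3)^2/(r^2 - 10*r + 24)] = 2*(-2*r^2 + 15*r - 27)/(r^4 - 20*r^3 + 148*r^2 - 480*r + 576)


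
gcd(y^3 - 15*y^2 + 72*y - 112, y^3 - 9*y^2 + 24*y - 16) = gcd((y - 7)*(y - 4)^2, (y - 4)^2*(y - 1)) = y^2 - 8*y + 16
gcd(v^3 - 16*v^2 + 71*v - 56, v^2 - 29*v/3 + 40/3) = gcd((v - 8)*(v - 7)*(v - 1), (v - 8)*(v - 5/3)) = v - 8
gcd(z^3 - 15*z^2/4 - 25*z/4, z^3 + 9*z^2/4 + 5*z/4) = z^2 + 5*z/4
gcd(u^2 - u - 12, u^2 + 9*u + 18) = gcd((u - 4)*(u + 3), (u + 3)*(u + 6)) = u + 3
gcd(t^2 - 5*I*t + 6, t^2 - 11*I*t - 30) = t - 6*I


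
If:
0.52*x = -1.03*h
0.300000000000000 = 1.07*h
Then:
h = 0.28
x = -0.56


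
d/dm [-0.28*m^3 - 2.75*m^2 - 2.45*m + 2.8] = -0.84*m^2 - 5.5*m - 2.45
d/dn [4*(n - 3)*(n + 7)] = 8*n + 16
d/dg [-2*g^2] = -4*g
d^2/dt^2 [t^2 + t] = 2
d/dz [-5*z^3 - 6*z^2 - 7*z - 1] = -15*z^2 - 12*z - 7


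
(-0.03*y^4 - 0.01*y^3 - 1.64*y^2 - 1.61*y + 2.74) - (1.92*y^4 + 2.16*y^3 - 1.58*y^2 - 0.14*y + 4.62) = -1.95*y^4 - 2.17*y^3 - 0.0599999999999998*y^2 - 1.47*y - 1.88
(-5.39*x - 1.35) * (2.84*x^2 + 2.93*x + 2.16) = -15.3076*x^3 - 19.6267*x^2 - 15.5979*x - 2.916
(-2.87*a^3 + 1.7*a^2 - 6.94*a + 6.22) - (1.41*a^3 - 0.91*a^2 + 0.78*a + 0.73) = -4.28*a^3 + 2.61*a^2 - 7.72*a + 5.49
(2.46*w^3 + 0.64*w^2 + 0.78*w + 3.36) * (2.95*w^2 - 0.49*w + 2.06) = 7.257*w^5 + 0.6826*w^4 + 7.055*w^3 + 10.8482*w^2 - 0.0395999999999999*w + 6.9216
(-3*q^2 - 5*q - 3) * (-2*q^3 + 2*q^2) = 6*q^5 + 4*q^4 - 4*q^3 - 6*q^2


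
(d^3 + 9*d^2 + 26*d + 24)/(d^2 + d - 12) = (d^2 + 5*d + 6)/(d - 3)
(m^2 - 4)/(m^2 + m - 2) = (m - 2)/(m - 1)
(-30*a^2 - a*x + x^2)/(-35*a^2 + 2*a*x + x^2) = (-30*a^2 - a*x + x^2)/(-35*a^2 + 2*a*x + x^2)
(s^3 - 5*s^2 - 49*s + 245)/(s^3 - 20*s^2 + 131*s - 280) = (s + 7)/(s - 8)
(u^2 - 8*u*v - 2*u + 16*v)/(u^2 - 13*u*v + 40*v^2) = (u - 2)/(u - 5*v)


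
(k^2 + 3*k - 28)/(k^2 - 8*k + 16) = (k + 7)/(k - 4)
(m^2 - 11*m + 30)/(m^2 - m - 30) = (m - 5)/(m + 5)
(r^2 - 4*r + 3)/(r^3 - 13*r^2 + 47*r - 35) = (r - 3)/(r^2 - 12*r + 35)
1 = 1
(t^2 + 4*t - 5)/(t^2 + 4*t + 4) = (t^2 + 4*t - 5)/(t^2 + 4*t + 4)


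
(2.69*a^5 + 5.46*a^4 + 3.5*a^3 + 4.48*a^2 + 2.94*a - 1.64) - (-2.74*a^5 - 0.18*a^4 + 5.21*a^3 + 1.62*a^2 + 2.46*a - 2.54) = 5.43*a^5 + 5.64*a^4 - 1.71*a^3 + 2.86*a^2 + 0.48*a + 0.9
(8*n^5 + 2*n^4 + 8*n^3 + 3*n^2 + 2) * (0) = 0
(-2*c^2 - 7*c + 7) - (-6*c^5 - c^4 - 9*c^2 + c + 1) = 6*c^5 + c^4 + 7*c^2 - 8*c + 6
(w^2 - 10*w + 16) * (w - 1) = w^3 - 11*w^2 + 26*w - 16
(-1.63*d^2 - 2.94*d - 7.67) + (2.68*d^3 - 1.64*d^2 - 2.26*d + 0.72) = 2.68*d^3 - 3.27*d^2 - 5.2*d - 6.95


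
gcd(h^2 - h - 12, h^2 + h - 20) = h - 4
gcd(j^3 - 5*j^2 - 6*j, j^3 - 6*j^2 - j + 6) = j^2 - 5*j - 6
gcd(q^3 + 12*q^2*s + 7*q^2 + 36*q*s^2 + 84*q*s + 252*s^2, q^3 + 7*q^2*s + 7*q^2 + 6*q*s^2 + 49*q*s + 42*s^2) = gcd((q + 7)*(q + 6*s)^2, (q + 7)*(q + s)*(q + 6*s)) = q^2 + 6*q*s + 7*q + 42*s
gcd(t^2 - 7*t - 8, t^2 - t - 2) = t + 1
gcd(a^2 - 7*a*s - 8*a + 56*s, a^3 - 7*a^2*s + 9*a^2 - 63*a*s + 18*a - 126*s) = -a + 7*s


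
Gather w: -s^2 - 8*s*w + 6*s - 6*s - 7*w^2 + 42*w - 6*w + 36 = -s^2 - 7*w^2 + w*(36 - 8*s) + 36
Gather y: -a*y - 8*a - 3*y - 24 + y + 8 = -8*a + y*(-a - 2) - 16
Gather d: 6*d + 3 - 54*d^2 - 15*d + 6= -54*d^2 - 9*d + 9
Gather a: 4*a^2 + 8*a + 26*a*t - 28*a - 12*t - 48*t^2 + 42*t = 4*a^2 + a*(26*t - 20) - 48*t^2 + 30*t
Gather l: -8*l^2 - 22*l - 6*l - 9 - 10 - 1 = -8*l^2 - 28*l - 20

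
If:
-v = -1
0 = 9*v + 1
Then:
No Solution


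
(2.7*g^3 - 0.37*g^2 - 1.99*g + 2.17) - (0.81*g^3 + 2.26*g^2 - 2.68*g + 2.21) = 1.89*g^3 - 2.63*g^2 + 0.69*g - 0.04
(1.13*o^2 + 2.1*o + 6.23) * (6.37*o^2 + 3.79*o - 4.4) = 7.1981*o^4 + 17.6597*o^3 + 42.6721*o^2 + 14.3717*o - 27.412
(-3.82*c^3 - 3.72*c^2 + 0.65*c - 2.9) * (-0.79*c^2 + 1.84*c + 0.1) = 3.0178*c^5 - 4.09*c^4 - 7.7403*c^3 + 3.115*c^2 - 5.271*c - 0.29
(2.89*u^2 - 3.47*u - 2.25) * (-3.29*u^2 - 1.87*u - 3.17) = -9.5081*u^4 + 6.012*u^3 + 4.7301*u^2 + 15.2074*u + 7.1325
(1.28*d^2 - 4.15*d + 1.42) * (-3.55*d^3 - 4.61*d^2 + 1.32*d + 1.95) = -4.544*d^5 + 8.8317*d^4 + 15.7801*d^3 - 9.5282*d^2 - 6.2181*d + 2.769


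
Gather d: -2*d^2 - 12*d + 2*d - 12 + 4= -2*d^2 - 10*d - 8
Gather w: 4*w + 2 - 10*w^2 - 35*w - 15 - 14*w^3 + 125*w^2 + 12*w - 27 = -14*w^3 + 115*w^2 - 19*w - 40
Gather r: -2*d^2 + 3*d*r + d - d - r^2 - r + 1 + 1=-2*d^2 - r^2 + r*(3*d - 1) + 2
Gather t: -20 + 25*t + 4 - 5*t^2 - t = -5*t^2 + 24*t - 16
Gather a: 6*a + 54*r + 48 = 6*a + 54*r + 48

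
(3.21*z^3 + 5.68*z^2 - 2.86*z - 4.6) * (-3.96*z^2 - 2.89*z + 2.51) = -12.7116*z^5 - 31.7697*z^4 + 2.9675*z^3 + 40.7382*z^2 + 6.1154*z - 11.546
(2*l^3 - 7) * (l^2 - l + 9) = 2*l^5 - 2*l^4 + 18*l^3 - 7*l^2 + 7*l - 63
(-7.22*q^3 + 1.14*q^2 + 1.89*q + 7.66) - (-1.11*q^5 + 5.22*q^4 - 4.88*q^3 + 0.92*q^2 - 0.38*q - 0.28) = 1.11*q^5 - 5.22*q^4 - 2.34*q^3 + 0.22*q^2 + 2.27*q + 7.94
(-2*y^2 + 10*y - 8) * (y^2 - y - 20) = -2*y^4 + 12*y^3 + 22*y^2 - 192*y + 160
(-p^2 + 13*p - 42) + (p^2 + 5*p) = 18*p - 42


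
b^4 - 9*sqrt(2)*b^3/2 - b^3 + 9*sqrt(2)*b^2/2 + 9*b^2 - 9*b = b*(b - 1)*(b - 3*sqrt(2))*(b - 3*sqrt(2)/2)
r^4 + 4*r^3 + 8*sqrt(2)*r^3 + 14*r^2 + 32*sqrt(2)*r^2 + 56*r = r*(r + 4)*(r + sqrt(2))*(r + 7*sqrt(2))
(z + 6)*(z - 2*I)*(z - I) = z^3 + 6*z^2 - 3*I*z^2 - 2*z - 18*I*z - 12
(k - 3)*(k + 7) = k^2 + 4*k - 21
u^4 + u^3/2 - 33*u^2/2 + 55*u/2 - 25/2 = (u - 5/2)*(u - 1)^2*(u + 5)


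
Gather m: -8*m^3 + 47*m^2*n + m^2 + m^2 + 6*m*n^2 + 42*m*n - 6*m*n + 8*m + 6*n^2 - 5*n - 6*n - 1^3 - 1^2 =-8*m^3 + m^2*(47*n + 2) + m*(6*n^2 + 36*n + 8) + 6*n^2 - 11*n - 2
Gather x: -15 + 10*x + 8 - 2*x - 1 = 8*x - 8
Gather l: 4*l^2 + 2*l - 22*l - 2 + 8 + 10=4*l^2 - 20*l + 16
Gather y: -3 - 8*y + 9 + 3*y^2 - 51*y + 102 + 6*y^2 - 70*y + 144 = 9*y^2 - 129*y + 252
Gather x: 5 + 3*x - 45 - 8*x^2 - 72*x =-8*x^2 - 69*x - 40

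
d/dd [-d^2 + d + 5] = 1 - 2*d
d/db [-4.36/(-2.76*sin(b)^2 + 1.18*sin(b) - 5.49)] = (5.1448 - 24.0672*sin(b))*cos(b)/(2.76*sin(b)^2 - 1.18*sin(b) + 5.49)^2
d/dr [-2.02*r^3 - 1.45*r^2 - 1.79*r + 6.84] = -6.06*r^2 - 2.9*r - 1.79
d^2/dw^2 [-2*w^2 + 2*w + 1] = -4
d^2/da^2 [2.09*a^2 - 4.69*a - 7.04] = 4.18000000000000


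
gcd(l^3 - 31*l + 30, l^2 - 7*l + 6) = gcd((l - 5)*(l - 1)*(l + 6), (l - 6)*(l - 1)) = l - 1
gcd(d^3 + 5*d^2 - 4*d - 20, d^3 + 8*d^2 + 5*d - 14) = d + 2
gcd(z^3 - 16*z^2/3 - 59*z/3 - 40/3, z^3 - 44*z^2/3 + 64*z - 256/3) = z - 8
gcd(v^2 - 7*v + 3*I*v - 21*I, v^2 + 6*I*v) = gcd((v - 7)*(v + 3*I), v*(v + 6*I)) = 1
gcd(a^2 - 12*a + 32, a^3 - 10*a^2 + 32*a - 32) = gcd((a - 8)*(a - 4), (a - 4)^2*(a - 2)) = a - 4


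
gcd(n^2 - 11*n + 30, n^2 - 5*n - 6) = n - 6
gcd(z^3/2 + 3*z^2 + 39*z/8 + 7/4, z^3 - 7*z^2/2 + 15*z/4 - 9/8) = 1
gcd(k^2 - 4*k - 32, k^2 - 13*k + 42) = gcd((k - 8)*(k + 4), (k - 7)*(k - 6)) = 1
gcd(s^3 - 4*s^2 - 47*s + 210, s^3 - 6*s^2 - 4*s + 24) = s - 6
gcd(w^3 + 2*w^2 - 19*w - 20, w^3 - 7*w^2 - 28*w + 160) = w^2 + w - 20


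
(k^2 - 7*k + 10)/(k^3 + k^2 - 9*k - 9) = (k^2 - 7*k + 10)/(k^3 + k^2 - 9*k - 9)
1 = 1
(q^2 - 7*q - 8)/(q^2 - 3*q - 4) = (q - 8)/(q - 4)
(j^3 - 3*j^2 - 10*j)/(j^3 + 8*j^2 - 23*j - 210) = j*(j + 2)/(j^2 + 13*j + 42)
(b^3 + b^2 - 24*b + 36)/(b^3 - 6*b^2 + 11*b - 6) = (b + 6)/(b - 1)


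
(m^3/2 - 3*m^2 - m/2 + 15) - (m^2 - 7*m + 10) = m^3/2 - 4*m^2 + 13*m/2 + 5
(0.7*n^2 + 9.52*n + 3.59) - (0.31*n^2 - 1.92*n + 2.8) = 0.39*n^2 + 11.44*n + 0.79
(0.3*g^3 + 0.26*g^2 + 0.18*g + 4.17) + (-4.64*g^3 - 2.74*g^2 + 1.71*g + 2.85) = -4.34*g^3 - 2.48*g^2 + 1.89*g + 7.02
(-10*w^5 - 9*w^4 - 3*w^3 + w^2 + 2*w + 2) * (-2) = 20*w^5 + 18*w^4 + 6*w^3 - 2*w^2 - 4*w - 4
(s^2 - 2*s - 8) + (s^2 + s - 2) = 2*s^2 - s - 10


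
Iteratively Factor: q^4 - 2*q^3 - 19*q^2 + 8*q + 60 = (q + 2)*(q^3 - 4*q^2 - 11*q + 30) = (q - 5)*(q + 2)*(q^2 + q - 6) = (q - 5)*(q - 2)*(q + 2)*(q + 3)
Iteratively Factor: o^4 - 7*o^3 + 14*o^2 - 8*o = (o)*(o^3 - 7*o^2 + 14*o - 8) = o*(o - 2)*(o^2 - 5*o + 4) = o*(o - 4)*(o - 2)*(o - 1)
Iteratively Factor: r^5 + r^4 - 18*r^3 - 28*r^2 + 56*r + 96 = (r - 4)*(r^4 + 5*r^3 + 2*r^2 - 20*r - 24) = (r - 4)*(r - 2)*(r^3 + 7*r^2 + 16*r + 12) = (r - 4)*(r - 2)*(r + 2)*(r^2 + 5*r + 6) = (r - 4)*(r - 2)*(r + 2)^2*(r + 3)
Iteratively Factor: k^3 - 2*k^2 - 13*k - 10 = (k + 2)*(k^2 - 4*k - 5) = (k + 1)*(k + 2)*(k - 5)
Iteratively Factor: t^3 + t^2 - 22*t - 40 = (t - 5)*(t^2 + 6*t + 8) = (t - 5)*(t + 4)*(t + 2)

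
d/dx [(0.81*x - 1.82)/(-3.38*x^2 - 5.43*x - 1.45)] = (2.7378*x^2 - 12.3032*x - 11.0571)/(11.4244*x^4 + 36.7068*x^3 + 39.2869*x^2 + 15.747*x + 2.1025)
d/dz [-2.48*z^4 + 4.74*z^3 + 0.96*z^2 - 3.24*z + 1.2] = -9.92*z^3 + 14.22*z^2 + 1.92*z - 3.24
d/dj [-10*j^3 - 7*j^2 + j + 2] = -30*j^2 - 14*j + 1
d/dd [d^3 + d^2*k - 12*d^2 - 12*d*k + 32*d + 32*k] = 3*d^2 + 2*d*k - 24*d - 12*k + 32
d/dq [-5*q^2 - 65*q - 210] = -10*q - 65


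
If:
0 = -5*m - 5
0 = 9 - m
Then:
No Solution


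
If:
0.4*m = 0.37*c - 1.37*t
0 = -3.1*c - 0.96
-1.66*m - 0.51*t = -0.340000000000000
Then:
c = -0.31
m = 0.25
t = -0.16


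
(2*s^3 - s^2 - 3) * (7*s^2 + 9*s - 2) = 14*s^5 + 11*s^4 - 13*s^3 - 19*s^2 - 27*s + 6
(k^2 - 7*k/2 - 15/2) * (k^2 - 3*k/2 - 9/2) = k^4 - 5*k^3 - 27*k^2/4 + 27*k + 135/4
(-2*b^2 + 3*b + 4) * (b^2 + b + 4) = -2*b^4 + b^3 - b^2 + 16*b + 16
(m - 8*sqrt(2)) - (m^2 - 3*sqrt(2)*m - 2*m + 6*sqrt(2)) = -m^2 + 3*m + 3*sqrt(2)*m - 14*sqrt(2)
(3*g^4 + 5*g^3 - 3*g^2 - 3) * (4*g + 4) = 12*g^5 + 32*g^4 + 8*g^3 - 12*g^2 - 12*g - 12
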